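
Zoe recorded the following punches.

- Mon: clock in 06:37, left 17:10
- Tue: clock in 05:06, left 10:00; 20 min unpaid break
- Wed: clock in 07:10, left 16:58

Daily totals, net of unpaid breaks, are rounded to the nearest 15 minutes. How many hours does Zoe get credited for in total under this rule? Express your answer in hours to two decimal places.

Mon: 06:37–17:10 = 10 h 33 min → rounds to 10 h 30 min
Tue: 05:06–10:00 = 4 h 54 min − 20 min = 4 h 34 min → rounds to 4 h 30 min
Wed: 07:10–16:58 = 9 h 48 min → rounds to 9 h 45 min
Total credited: 24 h 45 min.

24.75 hours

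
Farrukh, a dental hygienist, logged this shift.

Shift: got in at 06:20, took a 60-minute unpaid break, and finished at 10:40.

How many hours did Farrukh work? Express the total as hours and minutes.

Shift: 06:20–10:40 = 4 h 20 min; less 60 min break → 3 h 20 min

3 h 20 min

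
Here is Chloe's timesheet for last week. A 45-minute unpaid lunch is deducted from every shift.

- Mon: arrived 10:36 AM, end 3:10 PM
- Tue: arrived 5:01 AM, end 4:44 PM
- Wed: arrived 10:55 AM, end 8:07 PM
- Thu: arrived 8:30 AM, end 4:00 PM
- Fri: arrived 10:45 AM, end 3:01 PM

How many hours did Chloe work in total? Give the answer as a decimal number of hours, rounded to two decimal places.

33.50 hours

Mon: 10:36 AM–3:10 PM = 4 h 34 min; less 45 min break → 3 h 49 min
Tue: 5:01 AM–4:44 PM = 11 h 43 min; less 45 min break → 10 h 58 min
Wed: 10:55 AM–8:07 PM = 9 h 12 min; less 45 min break → 8 h 27 min
Thu: 8:30 AM–4:00 PM = 7 h 30 min; less 45 min break → 6 h 45 min
Fri: 10:45 AM–3:01 PM = 4 h 16 min; less 45 min break → 3 h 31 min
Total: 3 h 49 min + 10 h 58 min + 8 h 27 min + 6 h 45 min + 3 h 31 min = 33 h 30 min.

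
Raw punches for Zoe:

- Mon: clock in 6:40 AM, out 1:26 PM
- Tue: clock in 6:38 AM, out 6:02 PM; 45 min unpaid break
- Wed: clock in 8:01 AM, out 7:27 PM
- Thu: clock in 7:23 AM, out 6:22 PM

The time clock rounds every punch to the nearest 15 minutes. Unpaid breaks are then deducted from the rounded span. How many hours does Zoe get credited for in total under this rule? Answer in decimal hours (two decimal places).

Mon: in 6:40 AM→6:45 AM, out 1:26 PM→1:30 PM; 6 h 45 min
Tue: in 6:38 AM→6:45 AM, out 6:02 PM→6:00 PM; 11 h 15 min − 45 min = 10 h 30 min
Wed: in 8:01 AM→8:00 AM, out 7:27 PM→7:30 PM; 11 h 30 min
Thu: in 7:23 AM→7:30 AM, out 6:22 PM→6:15 PM; 10 h 45 min
Total credited: 39 h 30 min.

39.50 hours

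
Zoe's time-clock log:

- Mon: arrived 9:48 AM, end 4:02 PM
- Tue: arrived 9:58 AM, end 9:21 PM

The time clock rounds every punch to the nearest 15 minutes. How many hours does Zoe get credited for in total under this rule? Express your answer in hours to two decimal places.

Mon: in 9:48 AM→9:45 AM, out 4:02 PM→4:00 PM; 6 h 15 min
Tue: in 9:58 AM→10:00 AM, out 9:21 PM→9:15 PM; 11 h 15 min
Total credited: 17 h 30 min.

17.50 hours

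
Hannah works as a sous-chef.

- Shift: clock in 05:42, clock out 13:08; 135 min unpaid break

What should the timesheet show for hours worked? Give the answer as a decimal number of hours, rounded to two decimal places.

5.18 hours

Shift: 05:42–13:08 = 7 h 26 min; less 135 min break → 5 h 11 min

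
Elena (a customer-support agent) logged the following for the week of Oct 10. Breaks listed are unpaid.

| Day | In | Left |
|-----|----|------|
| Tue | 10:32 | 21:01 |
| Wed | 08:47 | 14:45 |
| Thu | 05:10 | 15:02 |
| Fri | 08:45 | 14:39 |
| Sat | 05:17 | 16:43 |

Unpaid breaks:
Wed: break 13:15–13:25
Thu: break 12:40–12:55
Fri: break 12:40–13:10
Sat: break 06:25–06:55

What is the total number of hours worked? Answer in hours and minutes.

42 h 14 min

Tue: 10:32–21:01 = 10 h 29 min
Wed: 08:47–14:45 = 5 h 58 min; less 10 min break → 5 h 48 min
Thu: 05:10–15:02 = 9 h 52 min; less 15 min break → 9 h 37 min
Fri: 08:45–14:39 = 5 h 54 min; less 30 min break → 5 h 24 min
Sat: 05:17–16:43 = 11 h 26 min; less 30 min break → 10 h 56 min
Total: 10 h 29 min + 5 h 48 min + 9 h 37 min + 5 h 24 min + 10 h 56 min = 42 h 14 min.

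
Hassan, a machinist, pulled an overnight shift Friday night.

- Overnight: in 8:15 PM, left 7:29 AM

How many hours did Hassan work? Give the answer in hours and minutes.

Overnight: 8:15 PM → midnight = 3 h 45 min; midnight → 7:29 AM = 7 h 29 min; span 11 h 14 min

11 h 14 min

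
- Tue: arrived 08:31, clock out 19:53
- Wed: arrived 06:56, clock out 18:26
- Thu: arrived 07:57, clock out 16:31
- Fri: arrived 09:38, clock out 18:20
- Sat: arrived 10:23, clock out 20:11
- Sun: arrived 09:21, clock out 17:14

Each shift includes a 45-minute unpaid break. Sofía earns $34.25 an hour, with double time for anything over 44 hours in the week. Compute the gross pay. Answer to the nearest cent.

$2145.19

Tue: 08:31–19:53 = 11 h 22 min; less 45 min break → 10 h 37 min
Wed: 06:56–18:26 = 11 h 30 min; less 45 min break → 10 h 45 min
Thu: 07:57–16:31 = 8 h 34 min; less 45 min break → 7 h 49 min
Fri: 09:38–18:20 = 8 h 42 min; less 45 min break → 7 h 57 min
Sat: 10:23–20:11 = 9 h 48 min; less 45 min break → 9 h 3 min
Sun: 09:21–17:14 = 7 h 53 min; less 45 min break → 7 h 8 min
Total worked: 53 h 19 min = 3199 min.
Regular 44 h 0 min = 2640 min at $34.25/h; overtime 9 h 19 min = 559 min at $68.50/h.
Pay = (2640 × $34.25 + 559 × $68.50) ÷ 60 = $2145.19.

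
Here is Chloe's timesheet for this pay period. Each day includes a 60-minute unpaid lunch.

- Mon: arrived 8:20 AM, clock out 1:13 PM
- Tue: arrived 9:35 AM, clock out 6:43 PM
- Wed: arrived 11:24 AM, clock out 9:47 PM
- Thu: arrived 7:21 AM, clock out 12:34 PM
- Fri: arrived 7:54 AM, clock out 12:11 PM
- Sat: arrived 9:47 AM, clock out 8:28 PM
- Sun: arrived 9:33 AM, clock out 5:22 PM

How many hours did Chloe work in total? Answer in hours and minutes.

45 h 24 min

Mon: 8:20 AM–1:13 PM = 4 h 53 min; less 60 min break → 3 h 53 min
Tue: 9:35 AM–6:43 PM = 9 h 8 min; less 60 min break → 8 h 8 min
Wed: 11:24 AM–9:47 PM = 10 h 23 min; less 60 min break → 9 h 23 min
Thu: 7:21 AM–12:34 PM = 5 h 13 min; less 60 min break → 4 h 13 min
Fri: 7:54 AM–12:11 PM = 4 h 17 min; less 60 min break → 3 h 17 min
Sat: 9:47 AM–8:28 PM = 10 h 41 min; less 60 min break → 9 h 41 min
Sun: 9:33 AM–5:22 PM = 7 h 49 min; less 60 min break → 6 h 49 min
Total: 3 h 53 min + 8 h 8 min + 9 h 23 min + 4 h 13 min + 3 h 17 min + 9 h 41 min + 6 h 49 min = 45 h 24 min.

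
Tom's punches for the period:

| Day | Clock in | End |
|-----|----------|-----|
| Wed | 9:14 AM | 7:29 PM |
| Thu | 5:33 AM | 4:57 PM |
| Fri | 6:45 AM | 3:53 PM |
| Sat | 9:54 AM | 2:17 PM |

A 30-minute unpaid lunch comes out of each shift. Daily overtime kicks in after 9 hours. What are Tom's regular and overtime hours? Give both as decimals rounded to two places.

Regular 30.52 hours, overtime 2.65 hours

Wed: 9:14 AM–7:29 PM = 10 h 15 min; less 30 min break → 9 h 45 min
Thu: 5:33 AM–4:57 PM = 11 h 24 min; less 30 min break → 10 h 54 min
Fri: 6:45 AM–3:53 PM = 9 h 8 min; less 30 min break → 8 h 38 min
Sat: 9:54 AM–2:17 PM = 4 h 23 min; less 30 min break → 3 h 53 min
Wed reg 9 h 0 min / OT 0 h 45 min; Thu reg 9 h 0 min / OT 1 h 54 min; Fri reg 8 h 38 min / OT 0 h 0 min; Sat reg 3 h 53 min / OT 0 h 0 min.
Totals: regular 30 h 31 min, overtime 2 h 39 min.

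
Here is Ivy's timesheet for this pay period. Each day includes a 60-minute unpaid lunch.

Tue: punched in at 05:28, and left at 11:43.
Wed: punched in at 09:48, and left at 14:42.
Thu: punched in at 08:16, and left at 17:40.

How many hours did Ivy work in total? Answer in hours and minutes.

17 h 33 min

Tue: 05:28–11:43 = 6 h 15 min; less 60 min break → 5 h 15 min
Wed: 09:48–14:42 = 4 h 54 min; less 60 min break → 3 h 54 min
Thu: 08:16–17:40 = 9 h 24 min; less 60 min break → 8 h 24 min
Total: 5 h 15 min + 3 h 54 min + 8 h 24 min = 17 h 33 min.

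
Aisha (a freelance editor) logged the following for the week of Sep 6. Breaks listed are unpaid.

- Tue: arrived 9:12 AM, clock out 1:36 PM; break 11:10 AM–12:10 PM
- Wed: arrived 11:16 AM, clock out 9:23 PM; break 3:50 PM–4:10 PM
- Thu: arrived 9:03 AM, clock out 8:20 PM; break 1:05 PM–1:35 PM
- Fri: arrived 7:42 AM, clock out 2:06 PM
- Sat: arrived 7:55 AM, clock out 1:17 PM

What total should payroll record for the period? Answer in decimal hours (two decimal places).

Tue: 9:12 AM–1:36 PM = 4 h 24 min; less 60 min break → 3 h 24 min
Wed: 11:16 AM–9:23 PM = 10 h 7 min; less 20 min break → 9 h 47 min
Thu: 9:03 AM–8:20 PM = 11 h 17 min; less 30 min break → 10 h 47 min
Fri: 7:42 AM–2:06 PM = 6 h 24 min
Sat: 7:55 AM–1:17 PM = 5 h 22 min
Total: 3 h 24 min + 9 h 47 min + 10 h 47 min + 6 h 24 min + 5 h 22 min = 35 h 44 min.

35.73 hours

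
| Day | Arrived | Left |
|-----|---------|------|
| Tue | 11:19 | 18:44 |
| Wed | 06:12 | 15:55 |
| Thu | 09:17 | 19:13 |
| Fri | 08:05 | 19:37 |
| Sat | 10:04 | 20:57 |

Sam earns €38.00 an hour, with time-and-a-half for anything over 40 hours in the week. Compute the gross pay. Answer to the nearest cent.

€2060.55

Tue: 11:19–18:44 = 7 h 25 min
Wed: 06:12–15:55 = 9 h 43 min
Thu: 09:17–19:13 = 9 h 56 min
Fri: 08:05–19:37 = 11 h 32 min
Sat: 10:04–20:57 = 10 h 53 min
Total worked: 49 h 29 min = 2969 min.
Regular 40 h 0 min = 2400 min at €38.00/h; overtime 9 h 29 min = 569 min at €57.00/h.
Pay = (2400 × €38.00 + 569 × €57.00) ÷ 60 = €2060.55.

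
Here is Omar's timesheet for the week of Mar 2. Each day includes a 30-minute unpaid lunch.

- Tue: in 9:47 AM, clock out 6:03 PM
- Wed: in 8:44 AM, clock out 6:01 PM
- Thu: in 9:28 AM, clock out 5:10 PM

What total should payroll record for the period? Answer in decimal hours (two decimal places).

23.75 hours

Tue: 9:47 AM–6:03 PM = 8 h 16 min; less 30 min break → 7 h 46 min
Wed: 8:44 AM–6:01 PM = 9 h 17 min; less 30 min break → 8 h 47 min
Thu: 9:28 AM–5:10 PM = 7 h 42 min; less 30 min break → 7 h 12 min
Total: 7 h 46 min + 8 h 47 min + 7 h 12 min = 23 h 45 min.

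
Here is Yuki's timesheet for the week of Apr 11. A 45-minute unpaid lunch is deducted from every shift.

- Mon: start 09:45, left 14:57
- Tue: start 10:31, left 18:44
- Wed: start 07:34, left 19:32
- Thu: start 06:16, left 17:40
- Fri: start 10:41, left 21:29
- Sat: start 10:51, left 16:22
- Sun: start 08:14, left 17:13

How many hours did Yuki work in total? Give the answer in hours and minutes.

Mon: 09:45–14:57 = 5 h 12 min; less 45 min break → 4 h 27 min
Tue: 10:31–18:44 = 8 h 13 min; less 45 min break → 7 h 28 min
Wed: 07:34–19:32 = 11 h 58 min; less 45 min break → 11 h 13 min
Thu: 06:16–17:40 = 11 h 24 min; less 45 min break → 10 h 39 min
Fri: 10:41–21:29 = 10 h 48 min; less 45 min break → 10 h 3 min
Sat: 10:51–16:22 = 5 h 31 min; less 45 min break → 4 h 46 min
Sun: 08:14–17:13 = 8 h 59 min; less 45 min break → 8 h 14 min
Total: 4 h 27 min + 7 h 28 min + 11 h 13 min + 10 h 39 min + 10 h 3 min + 4 h 46 min + 8 h 14 min = 56 h 50 min.

56 h 50 min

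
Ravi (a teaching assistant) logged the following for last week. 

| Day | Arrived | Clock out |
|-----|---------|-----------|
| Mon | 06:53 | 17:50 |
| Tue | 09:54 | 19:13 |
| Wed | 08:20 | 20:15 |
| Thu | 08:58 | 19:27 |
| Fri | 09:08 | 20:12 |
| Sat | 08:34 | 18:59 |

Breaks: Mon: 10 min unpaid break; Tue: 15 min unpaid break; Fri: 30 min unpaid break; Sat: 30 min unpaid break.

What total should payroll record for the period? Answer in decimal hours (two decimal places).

62.73 hours

Mon: 06:53–17:50 = 10 h 57 min; less 10 min break → 10 h 47 min
Tue: 09:54–19:13 = 9 h 19 min; less 15 min break → 9 h 4 min
Wed: 08:20–20:15 = 11 h 55 min
Thu: 08:58–19:27 = 10 h 29 min
Fri: 09:08–20:12 = 11 h 4 min; less 30 min break → 10 h 34 min
Sat: 08:34–18:59 = 10 h 25 min; less 30 min break → 9 h 55 min
Total: 10 h 47 min + 9 h 4 min + 11 h 55 min + 10 h 29 min + 10 h 34 min + 9 h 55 min = 62 h 44 min.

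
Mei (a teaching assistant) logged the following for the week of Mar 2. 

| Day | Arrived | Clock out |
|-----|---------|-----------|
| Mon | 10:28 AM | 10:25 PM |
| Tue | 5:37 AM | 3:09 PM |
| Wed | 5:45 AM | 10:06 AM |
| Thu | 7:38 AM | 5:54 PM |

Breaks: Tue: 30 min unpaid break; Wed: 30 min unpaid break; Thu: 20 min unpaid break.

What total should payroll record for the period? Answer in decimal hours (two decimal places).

Mon: 10:28 AM–10:25 PM = 11 h 57 min
Tue: 5:37 AM–3:09 PM = 9 h 32 min; less 30 min break → 9 h 2 min
Wed: 5:45 AM–10:06 AM = 4 h 21 min; less 30 min break → 3 h 51 min
Thu: 7:38 AM–5:54 PM = 10 h 16 min; less 20 min break → 9 h 56 min
Total: 11 h 57 min + 9 h 2 min + 3 h 51 min + 9 h 56 min = 34 h 46 min.

34.77 hours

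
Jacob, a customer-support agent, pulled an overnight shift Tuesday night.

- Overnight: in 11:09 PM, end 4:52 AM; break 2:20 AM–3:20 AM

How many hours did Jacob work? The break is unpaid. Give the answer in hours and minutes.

Overnight: 11:09 PM → midnight = 0 h 51 min; midnight → 4:52 AM = 4 h 52 min; span 5 h 43 min; less 60 min break → 4 h 43 min

4 h 43 min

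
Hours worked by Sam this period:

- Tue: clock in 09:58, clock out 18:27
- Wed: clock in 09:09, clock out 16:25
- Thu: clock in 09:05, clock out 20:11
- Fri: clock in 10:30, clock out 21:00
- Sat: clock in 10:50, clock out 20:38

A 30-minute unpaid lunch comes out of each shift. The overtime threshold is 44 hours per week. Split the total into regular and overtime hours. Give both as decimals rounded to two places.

Regular 44.00 hours, overtime 0.65 hours

Tue: 09:58–18:27 = 8 h 29 min; less 30 min break → 7 h 59 min
Wed: 09:09–16:25 = 7 h 16 min; less 30 min break → 6 h 46 min
Thu: 09:05–20:11 = 11 h 6 min; less 30 min break → 10 h 36 min
Fri: 10:30–21:00 = 10 h 30 min; less 30 min break → 10 h 0 min
Sat: 10:50–20:38 = 9 h 48 min; less 30 min break → 9 h 18 min
Total worked: 44 h 39 min = 44.65 h.
Threshold 44 h → overtime 0 h 39 min, regular 44 h 0 min.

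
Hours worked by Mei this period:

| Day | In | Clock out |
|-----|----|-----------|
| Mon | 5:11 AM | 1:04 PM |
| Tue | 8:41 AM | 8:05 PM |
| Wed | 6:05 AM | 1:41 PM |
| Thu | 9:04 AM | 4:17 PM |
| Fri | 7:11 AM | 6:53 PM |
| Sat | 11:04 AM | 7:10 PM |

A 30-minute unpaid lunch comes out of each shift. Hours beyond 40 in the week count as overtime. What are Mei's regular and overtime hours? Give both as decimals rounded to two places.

Mon: 5:11 AM–1:04 PM = 7 h 53 min; less 30 min break → 7 h 23 min
Tue: 8:41 AM–8:05 PM = 11 h 24 min; less 30 min break → 10 h 54 min
Wed: 6:05 AM–1:41 PM = 7 h 36 min; less 30 min break → 7 h 6 min
Thu: 9:04 AM–4:17 PM = 7 h 13 min; less 30 min break → 6 h 43 min
Fri: 7:11 AM–6:53 PM = 11 h 42 min; less 30 min break → 11 h 12 min
Sat: 11:04 AM–7:10 PM = 8 h 6 min; less 30 min break → 7 h 36 min
Total worked: 50 h 54 min = 50.90 h.
Threshold 40 h → overtime 10 h 54 min, regular 40 h 0 min.

Regular 40.00 hours, overtime 10.90 hours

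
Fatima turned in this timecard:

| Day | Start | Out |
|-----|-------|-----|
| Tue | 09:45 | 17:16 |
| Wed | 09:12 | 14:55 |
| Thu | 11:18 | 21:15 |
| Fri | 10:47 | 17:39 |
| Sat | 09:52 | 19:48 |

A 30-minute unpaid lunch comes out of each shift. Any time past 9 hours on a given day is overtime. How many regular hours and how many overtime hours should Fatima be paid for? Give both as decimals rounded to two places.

Regular 36.60 hours, overtime 0.88 hours

Tue: 09:45–17:16 = 7 h 31 min; less 30 min break → 7 h 1 min
Wed: 09:12–14:55 = 5 h 43 min; less 30 min break → 5 h 13 min
Thu: 11:18–21:15 = 9 h 57 min; less 30 min break → 9 h 27 min
Fri: 10:47–17:39 = 6 h 52 min; less 30 min break → 6 h 22 min
Sat: 09:52–19:48 = 9 h 56 min; less 30 min break → 9 h 26 min
Tue reg 7 h 1 min / OT 0 h 0 min; Wed reg 5 h 13 min / OT 0 h 0 min; Thu reg 9 h 0 min / OT 0 h 27 min; Fri reg 6 h 22 min / OT 0 h 0 min; Sat reg 9 h 0 min / OT 0 h 26 min.
Totals: regular 36 h 36 min, overtime 0 h 53 min.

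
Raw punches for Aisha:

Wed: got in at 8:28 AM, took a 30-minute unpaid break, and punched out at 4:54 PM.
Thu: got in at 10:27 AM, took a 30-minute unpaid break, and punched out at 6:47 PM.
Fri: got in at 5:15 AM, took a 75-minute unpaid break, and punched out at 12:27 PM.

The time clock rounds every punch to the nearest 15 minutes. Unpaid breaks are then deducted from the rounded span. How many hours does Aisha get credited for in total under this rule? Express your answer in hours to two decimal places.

Wed: in 8:28 AM→8:30 AM, out 4:54 PM→5:00 PM; 8 h 30 min − 30 min = 8 h 0 min
Thu: in 10:27 AM→10:30 AM, out 6:47 PM→6:45 PM; 8 h 15 min − 30 min = 7 h 45 min
Fri: in 5:15 AM→5:15 AM, out 12:27 PM→12:30 PM; 7 h 15 min − 75 min = 6 h 0 min
Total credited: 21 h 45 min.

21.75 hours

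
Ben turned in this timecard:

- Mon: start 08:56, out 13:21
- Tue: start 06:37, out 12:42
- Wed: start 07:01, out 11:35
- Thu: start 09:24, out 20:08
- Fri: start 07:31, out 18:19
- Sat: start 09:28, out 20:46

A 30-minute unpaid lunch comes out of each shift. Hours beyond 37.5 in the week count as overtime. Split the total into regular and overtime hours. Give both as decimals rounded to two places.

Mon: 08:56–13:21 = 4 h 25 min; less 30 min break → 3 h 55 min
Tue: 06:37–12:42 = 6 h 5 min; less 30 min break → 5 h 35 min
Wed: 07:01–11:35 = 4 h 34 min; less 30 min break → 4 h 4 min
Thu: 09:24–20:08 = 10 h 44 min; less 30 min break → 10 h 14 min
Fri: 07:31–18:19 = 10 h 48 min; less 30 min break → 10 h 18 min
Sat: 09:28–20:46 = 11 h 18 min; less 30 min break → 10 h 48 min
Total worked: 44 h 54 min = 44.90 h.
Threshold 37.5 h → overtime 7 h 24 min, regular 37 h 30 min.

Regular 37.50 hours, overtime 7.40 hours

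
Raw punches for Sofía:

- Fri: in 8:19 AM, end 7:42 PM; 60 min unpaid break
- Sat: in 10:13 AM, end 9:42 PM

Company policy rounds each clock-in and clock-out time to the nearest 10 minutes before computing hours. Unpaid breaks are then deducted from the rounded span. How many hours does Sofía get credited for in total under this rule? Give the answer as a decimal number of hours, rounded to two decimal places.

21.83 hours

Fri: in 8:19 AM→8:20 AM, out 7:42 PM→7:40 PM; 11 h 20 min − 60 min = 10 h 20 min
Sat: in 10:13 AM→10:10 AM, out 9:42 PM→9:40 PM; 11 h 30 min
Total credited: 21 h 50 min.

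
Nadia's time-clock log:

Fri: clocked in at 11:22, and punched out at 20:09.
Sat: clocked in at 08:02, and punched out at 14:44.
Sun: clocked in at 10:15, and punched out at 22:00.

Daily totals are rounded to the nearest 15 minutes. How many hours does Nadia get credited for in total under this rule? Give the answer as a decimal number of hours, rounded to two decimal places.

27.25 hours

Fri: 11:22–20:09 = 8 h 47 min → rounds to 8 h 45 min
Sat: 08:02–14:44 = 6 h 42 min → rounds to 6 h 45 min
Sun: 10:15–22:00 = 11 h 45 min → rounds to 11 h 45 min
Total credited: 27 h 15 min.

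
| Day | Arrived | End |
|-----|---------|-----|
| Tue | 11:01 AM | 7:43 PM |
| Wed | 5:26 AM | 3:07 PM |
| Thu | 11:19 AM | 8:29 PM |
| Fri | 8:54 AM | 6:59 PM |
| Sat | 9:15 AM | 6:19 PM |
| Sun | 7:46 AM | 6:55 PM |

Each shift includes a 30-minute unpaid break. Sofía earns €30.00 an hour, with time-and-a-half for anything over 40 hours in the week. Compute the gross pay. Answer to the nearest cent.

€1868.25

Tue: 11:01 AM–7:43 PM = 8 h 42 min; less 30 min break → 8 h 12 min
Wed: 5:26 AM–3:07 PM = 9 h 41 min; less 30 min break → 9 h 11 min
Thu: 11:19 AM–8:29 PM = 9 h 10 min; less 30 min break → 8 h 40 min
Fri: 8:54 AM–6:59 PM = 10 h 5 min; less 30 min break → 9 h 35 min
Sat: 9:15 AM–6:19 PM = 9 h 4 min; less 30 min break → 8 h 34 min
Sun: 7:46 AM–6:55 PM = 11 h 9 min; less 30 min break → 10 h 39 min
Total worked: 54 h 51 min = 3291 min.
Regular 40 h 0 min = 2400 min at €30.00/h; overtime 14 h 51 min = 891 min at €45.00/h.
Pay = (2400 × €30.00 + 891 × €45.00) ÷ 60 = €1868.25.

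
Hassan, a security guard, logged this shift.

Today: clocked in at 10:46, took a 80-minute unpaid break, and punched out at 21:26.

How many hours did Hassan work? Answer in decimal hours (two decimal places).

9.33 hours

Today: 10:46–21:26 = 10 h 40 min; less 80 min break → 9 h 20 min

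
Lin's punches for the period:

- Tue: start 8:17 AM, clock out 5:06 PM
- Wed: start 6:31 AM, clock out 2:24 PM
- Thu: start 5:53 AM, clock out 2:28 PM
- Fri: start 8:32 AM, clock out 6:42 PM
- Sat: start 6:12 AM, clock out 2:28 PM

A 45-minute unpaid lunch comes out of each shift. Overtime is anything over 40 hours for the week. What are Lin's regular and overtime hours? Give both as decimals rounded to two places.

Tue: 8:17 AM–5:06 PM = 8 h 49 min; less 45 min break → 8 h 4 min
Wed: 6:31 AM–2:24 PM = 7 h 53 min; less 45 min break → 7 h 8 min
Thu: 5:53 AM–2:28 PM = 8 h 35 min; less 45 min break → 7 h 50 min
Fri: 8:32 AM–6:42 PM = 10 h 10 min; less 45 min break → 9 h 25 min
Sat: 6:12 AM–2:28 PM = 8 h 16 min; less 45 min break → 7 h 31 min
Total worked: 39 h 58 min = 39.97 h.
Threshold 40 h → overtime 0 h 0 min, regular 39 h 58 min.

Regular 39.97 hours, overtime 0.00 hours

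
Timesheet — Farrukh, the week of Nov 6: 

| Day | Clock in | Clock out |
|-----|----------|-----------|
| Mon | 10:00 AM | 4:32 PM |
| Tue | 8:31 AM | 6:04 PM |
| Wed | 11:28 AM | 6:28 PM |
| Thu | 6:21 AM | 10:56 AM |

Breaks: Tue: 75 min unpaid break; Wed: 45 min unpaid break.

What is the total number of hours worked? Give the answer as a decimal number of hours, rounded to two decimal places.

Mon: 10:00 AM–4:32 PM = 6 h 32 min
Tue: 8:31 AM–6:04 PM = 9 h 33 min; less 75 min break → 8 h 18 min
Wed: 11:28 AM–6:28 PM = 7 h 0 min; less 45 min break → 6 h 15 min
Thu: 6:21 AM–10:56 AM = 4 h 35 min
Total: 6 h 32 min + 8 h 18 min + 6 h 15 min + 4 h 35 min = 25 h 40 min.

25.67 hours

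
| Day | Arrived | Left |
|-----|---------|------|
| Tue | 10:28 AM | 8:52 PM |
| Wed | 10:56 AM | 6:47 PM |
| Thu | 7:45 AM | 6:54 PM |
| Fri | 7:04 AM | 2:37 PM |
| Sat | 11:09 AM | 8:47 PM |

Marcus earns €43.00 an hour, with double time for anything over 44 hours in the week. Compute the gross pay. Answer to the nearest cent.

€2114.17

Tue: 10:28 AM–8:52 PM = 10 h 24 min
Wed: 10:56 AM–6:47 PM = 7 h 51 min
Thu: 7:45 AM–6:54 PM = 11 h 9 min
Fri: 7:04 AM–2:37 PM = 7 h 33 min
Sat: 11:09 AM–8:47 PM = 9 h 38 min
Total worked: 46 h 35 min = 2795 min.
Regular 44 h 0 min = 2640 min at €43.00/h; overtime 2 h 35 min = 155 min at €86.00/h.
Pay = (2640 × €43.00 + 155 × €86.00) ÷ 60 = €2114.17.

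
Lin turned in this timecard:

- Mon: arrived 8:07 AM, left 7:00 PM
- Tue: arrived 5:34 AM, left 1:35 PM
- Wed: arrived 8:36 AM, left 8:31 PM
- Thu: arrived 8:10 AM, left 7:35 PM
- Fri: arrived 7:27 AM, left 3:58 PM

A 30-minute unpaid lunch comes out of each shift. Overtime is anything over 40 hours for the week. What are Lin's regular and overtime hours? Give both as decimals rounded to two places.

Regular 40.00 hours, overtime 8.25 hours

Mon: 8:07 AM–7:00 PM = 10 h 53 min; less 30 min break → 10 h 23 min
Tue: 5:34 AM–1:35 PM = 8 h 1 min; less 30 min break → 7 h 31 min
Wed: 8:36 AM–8:31 PM = 11 h 55 min; less 30 min break → 11 h 25 min
Thu: 8:10 AM–7:35 PM = 11 h 25 min; less 30 min break → 10 h 55 min
Fri: 7:27 AM–3:58 PM = 8 h 31 min; less 30 min break → 8 h 1 min
Total worked: 48 h 15 min = 48.25 h.
Threshold 40 h → overtime 8 h 15 min, regular 40 h 0 min.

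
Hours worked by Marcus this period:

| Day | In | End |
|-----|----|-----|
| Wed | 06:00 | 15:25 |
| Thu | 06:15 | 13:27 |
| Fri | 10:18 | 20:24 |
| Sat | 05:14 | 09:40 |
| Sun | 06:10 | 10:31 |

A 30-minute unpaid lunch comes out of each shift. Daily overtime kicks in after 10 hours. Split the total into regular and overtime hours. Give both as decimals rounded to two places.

Wed: 06:00–15:25 = 9 h 25 min; less 30 min break → 8 h 55 min
Thu: 06:15–13:27 = 7 h 12 min; less 30 min break → 6 h 42 min
Fri: 10:18–20:24 = 10 h 6 min; less 30 min break → 9 h 36 min
Sat: 05:14–09:40 = 4 h 26 min; less 30 min break → 3 h 56 min
Sun: 06:10–10:31 = 4 h 21 min; less 30 min break → 3 h 51 min
Wed reg 8 h 55 min / OT 0 h 0 min; Thu reg 6 h 42 min / OT 0 h 0 min; Fri reg 9 h 36 min / OT 0 h 0 min; Sat reg 3 h 56 min / OT 0 h 0 min; Sun reg 3 h 51 min / OT 0 h 0 min.
Totals: regular 33 h 0 min, overtime 0 h 0 min.

Regular 33.00 hours, overtime 0.00 hours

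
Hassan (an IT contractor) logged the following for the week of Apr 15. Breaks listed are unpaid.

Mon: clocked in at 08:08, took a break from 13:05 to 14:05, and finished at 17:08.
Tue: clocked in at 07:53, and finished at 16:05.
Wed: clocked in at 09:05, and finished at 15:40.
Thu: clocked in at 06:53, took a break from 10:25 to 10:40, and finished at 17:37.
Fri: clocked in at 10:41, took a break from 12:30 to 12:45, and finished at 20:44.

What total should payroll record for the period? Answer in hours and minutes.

43 h 4 min

Mon: 08:08–17:08 = 9 h 0 min; less 60 min break → 8 h 0 min
Tue: 07:53–16:05 = 8 h 12 min
Wed: 09:05–15:40 = 6 h 35 min
Thu: 06:53–17:37 = 10 h 44 min; less 15 min break → 10 h 29 min
Fri: 10:41–20:44 = 10 h 3 min; less 15 min break → 9 h 48 min
Total: 8 h 0 min + 8 h 12 min + 6 h 35 min + 10 h 29 min + 9 h 48 min = 43 h 4 min.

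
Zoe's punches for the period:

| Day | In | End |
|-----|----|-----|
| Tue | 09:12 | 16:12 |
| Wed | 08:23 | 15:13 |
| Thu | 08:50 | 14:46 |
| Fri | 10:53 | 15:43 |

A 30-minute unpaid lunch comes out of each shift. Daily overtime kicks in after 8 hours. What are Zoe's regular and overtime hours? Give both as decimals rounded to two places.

Tue: 09:12–16:12 = 7 h 0 min; less 30 min break → 6 h 30 min
Wed: 08:23–15:13 = 6 h 50 min; less 30 min break → 6 h 20 min
Thu: 08:50–14:46 = 5 h 56 min; less 30 min break → 5 h 26 min
Fri: 10:53–15:43 = 4 h 50 min; less 30 min break → 4 h 20 min
Tue reg 6 h 30 min / OT 0 h 0 min; Wed reg 6 h 20 min / OT 0 h 0 min; Thu reg 5 h 26 min / OT 0 h 0 min; Fri reg 4 h 20 min / OT 0 h 0 min.
Totals: regular 22 h 36 min, overtime 0 h 0 min.

Regular 22.60 hours, overtime 0.00 hours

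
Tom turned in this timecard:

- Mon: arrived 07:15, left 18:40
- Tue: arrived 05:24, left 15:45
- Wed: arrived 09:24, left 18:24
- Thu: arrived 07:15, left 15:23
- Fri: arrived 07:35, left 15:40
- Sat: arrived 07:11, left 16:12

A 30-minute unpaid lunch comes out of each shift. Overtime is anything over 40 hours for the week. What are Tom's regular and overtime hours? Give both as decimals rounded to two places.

Regular 40.00 hours, overtime 13.00 hours

Mon: 07:15–18:40 = 11 h 25 min; less 30 min break → 10 h 55 min
Tue: 05:24–15:45 = 10 h 21 min; less 30 min break → 9 h 51 min
Wed: 09:24–18:24 = 9 h 0 min; less 30 min break → 8 h 30 min
Thu: 07:15–15:23 = 8 h 8 min; less 30 min break → 7 h 38 min
Fri: 07:35–15:40 = 8 h 5 min; less 30 min break → 7 h 35 min
Sat: 07:11–16:12 = 9 h 1 min; less 30 min break → 8 h 31 min
Total worked: 53 h 0 min = 53.00 h.
Threshold 40 h → overtime 13 h 0 min, regular 40 h 0 min.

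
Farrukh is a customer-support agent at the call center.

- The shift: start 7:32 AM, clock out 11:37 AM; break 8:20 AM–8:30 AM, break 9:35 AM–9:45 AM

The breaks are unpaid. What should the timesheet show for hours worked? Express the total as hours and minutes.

The shift: 7:32 AM–11:37 AM = 4 h 5 min; less 20 min break → 3 h 45 min

3 h 45 min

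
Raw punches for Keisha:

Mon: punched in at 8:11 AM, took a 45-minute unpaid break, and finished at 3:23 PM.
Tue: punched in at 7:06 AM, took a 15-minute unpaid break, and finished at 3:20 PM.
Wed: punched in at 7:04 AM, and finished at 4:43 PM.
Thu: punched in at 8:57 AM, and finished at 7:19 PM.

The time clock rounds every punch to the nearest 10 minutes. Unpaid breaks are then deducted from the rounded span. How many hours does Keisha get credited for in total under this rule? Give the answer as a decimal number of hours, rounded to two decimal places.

34.33 hours

Mon: in 8:11 AM→8:10 AM, out 3:23 PM→3:20 PM; 7 h 10 min − 45 min = 6 h 25 min
Tue: in 7:06 AM→7:10 AM, out 3:20 PM→3:20 PM; 8 h 10 min − 15 min = 7 h 55 min
Wed: in 7:04 AM→7:00 AM, out 4:43 PM→4:40 PM; 9 h 40 min
Thu: in 8:57 AM→9:00 AM, out 7:19 PM→7:20 PM; 10 h 20 min
Total credited: 34 h 20 min.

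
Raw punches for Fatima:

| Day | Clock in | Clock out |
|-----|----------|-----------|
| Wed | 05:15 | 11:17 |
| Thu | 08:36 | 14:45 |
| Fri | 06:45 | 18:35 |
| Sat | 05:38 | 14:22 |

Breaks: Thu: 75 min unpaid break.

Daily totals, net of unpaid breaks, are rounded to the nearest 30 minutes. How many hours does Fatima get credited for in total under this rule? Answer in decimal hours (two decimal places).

31.50 hours

Wed: 05:15–11:17 = 6 h 2 min → rounds to 6 h 0 min
Thu: 08:36–14:45 = 6 h 9 min − 75 min = 4 h 54 min → rounds to 5 h 0 min
Fri: 06:45–18:35 = 11 h 50 min → rounds to 12 h 0 min
Sat: 05:38–14:22 = 8 h 44 min → rounds to 8 h 30 min
Total credited: 31 h 30 min.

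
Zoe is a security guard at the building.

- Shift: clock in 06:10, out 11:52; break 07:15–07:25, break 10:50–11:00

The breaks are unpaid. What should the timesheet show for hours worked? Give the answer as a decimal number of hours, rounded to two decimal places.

5.37 hours

Shift: 06:10–11:52 = 5 h 42 min; less 20 min break → 5 h 22 min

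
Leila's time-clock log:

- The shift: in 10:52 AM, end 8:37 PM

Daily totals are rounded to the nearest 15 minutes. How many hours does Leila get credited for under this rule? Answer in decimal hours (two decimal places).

9.75 hours

The shift: 10:52 AM–8:37 PM = 9 h 45 min → rounds to 9 h 45 min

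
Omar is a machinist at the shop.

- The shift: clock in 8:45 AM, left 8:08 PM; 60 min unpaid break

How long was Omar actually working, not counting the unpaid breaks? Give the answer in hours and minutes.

The shift: 8:45 AM–8:08 PM = 11 h 23 min; less 60 min break → 10 h 23 min

10 h 23 min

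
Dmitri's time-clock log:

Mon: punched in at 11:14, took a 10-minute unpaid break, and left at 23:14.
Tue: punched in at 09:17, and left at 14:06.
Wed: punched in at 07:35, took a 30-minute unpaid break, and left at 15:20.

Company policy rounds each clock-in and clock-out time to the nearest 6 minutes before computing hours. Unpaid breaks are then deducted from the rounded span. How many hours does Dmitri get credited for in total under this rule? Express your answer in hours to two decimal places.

Mon: in 11:14→11:12, out 23:14→23:12; 12 h 0 min − 10 min = 11 h 50 min
Tue: in 09:17→09:18, out 14:06→14:06; 4 h 48 min
Wed: in 07:35→07:36, out 15:20→15:18; 7 h 42 min − 30 min = 7 h 12 min
Total credited: 23 h 50 min.

23.83 hours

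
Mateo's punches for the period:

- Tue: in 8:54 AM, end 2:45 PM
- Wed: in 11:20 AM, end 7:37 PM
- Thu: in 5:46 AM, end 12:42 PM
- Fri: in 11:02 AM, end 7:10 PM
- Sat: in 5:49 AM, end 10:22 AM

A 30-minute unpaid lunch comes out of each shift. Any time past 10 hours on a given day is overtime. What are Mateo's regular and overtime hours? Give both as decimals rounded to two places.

Regular 31.25 hours, overtime 0.00 hours

Tue: 8:54 AM–2:45 PM = 5 h 51 min; less 30 min break → 5 h 21 min
Wed: 11:20 AM–7:37 PM = 8 h 17 min; less 30 min break → 7 h 47 min
Thu: 5:46 AM–12:42 PM = 6 h 56 min; less 30 min break → 6 h 26 min
Fri: 11:02 AM–7:10 PM = 8 h 8 min; less 30 min break → 7 h 38 min
Sat: 5:49 AM–10:22 AM = 4 h 33 min; less 30 min break → 4 h 3 min
Tue reg 5 h 21 min / OT 0 h 0 min; Wed reg 7 h 47 min / OT 0 h 0 min; Thu reg 6 h 26 min / OT 0 h 0 min; Fri reg 7 h 38 min / OT 0 h 0 min; Sat reg 4 h 3 min / OT 0 h 0 min.
Totals: regular 31 h 15 min, overtime 0 h 0 min.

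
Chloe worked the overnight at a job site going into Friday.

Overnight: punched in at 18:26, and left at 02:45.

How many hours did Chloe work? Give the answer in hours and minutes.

8 h 19 min

Overnight: 18:26 → midnight = 5 h 34 min; midnight → 02:45 = 2 h 45 min; span 8 h 19 min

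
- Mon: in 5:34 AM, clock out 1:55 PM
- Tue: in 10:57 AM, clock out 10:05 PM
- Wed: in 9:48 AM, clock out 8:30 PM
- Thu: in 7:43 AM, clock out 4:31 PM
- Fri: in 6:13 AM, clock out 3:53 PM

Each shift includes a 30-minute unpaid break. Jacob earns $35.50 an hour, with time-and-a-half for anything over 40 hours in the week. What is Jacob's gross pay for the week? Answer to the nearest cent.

$1747.49

Mon: 5:34 AM–1:55 PM = 8 h 21 min; less 30 min break → 7 h 51 min
Tue: 10:57 AM–10:05 PM = 11 h 8 min; less 30 min break → 10 h 38 min
Wed: 9:48 AM–8:30 PM = 10 h 42 min; less 30 min break → 10 h 12 min
Thu: 7:43 AM–4:31 PM = 8 h 48 min; less 30 min break → 8 h 18 min
Fri: 6:13 AM–3:53 PM = 9 h 40 min; less 30 min break → 9 h 10 min
Total worked: 46 h 9 min = 2769 min.
Regular 40 h 0 min = 2400 min at $35.50/h; overtime 6 h 9 min = 369 min at $53.25/h.
Pay = (2400 × $35.50 + 369 × $53.25) ÷ 60 = $1747.49.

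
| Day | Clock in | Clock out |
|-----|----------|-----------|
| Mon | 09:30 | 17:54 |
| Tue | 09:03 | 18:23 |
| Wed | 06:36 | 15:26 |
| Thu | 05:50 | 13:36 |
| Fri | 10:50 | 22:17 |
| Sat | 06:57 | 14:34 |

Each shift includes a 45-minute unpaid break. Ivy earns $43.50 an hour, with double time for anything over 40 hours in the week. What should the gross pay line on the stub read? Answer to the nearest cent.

$2514.30

Mon: 09:30–17:54 = 8 h 24 min; less 45 min break → 7 h 39 min
Tue: 09:03–18:23 = 9 h 20 min; less 45 min break → 8 h 35 min
Wed: 06:36–15:26 = 8 h 50 min; less 45 min break → 8 h 5 min
Thu: 05:50–13:36 = 7 h 46 min; less 45 min break → 7 h 1 min
Fri: 10:50–22:17 = 11 h 27 min; less 45 min break → 10 h 42 min
Sat: 06:57–14:34 = 7 h 37 min; less 45 min break → 6 h 52 min
Total worked: 48 h 54 min = 2934 min.
Regular 40 h 0 min = 2400 min at $43.50/h; overtime 8 h 54 min = 534 min at $87.00/h.
Pay = (2400 × $43.50 + 534 × $87.00) ÷ 60 = $2514.30.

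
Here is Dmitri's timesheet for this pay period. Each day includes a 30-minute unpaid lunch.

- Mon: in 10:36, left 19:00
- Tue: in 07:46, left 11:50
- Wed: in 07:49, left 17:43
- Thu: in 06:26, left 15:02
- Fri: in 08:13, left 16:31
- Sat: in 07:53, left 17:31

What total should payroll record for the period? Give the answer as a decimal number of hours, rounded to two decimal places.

45.90 hours

Mon: 10:36–19:00 = 8 h 24 min; less 30 min break → 7 h 54 min
Tue: 07:46–11:50 = 4 h 4 min; less 30 min break → 3 h 34 min
Wed: 07:49–17:43 = 9 h 54 min; less 30 min break → 9 h 24 min
Thu: 06:26–15:02 = 8 h 36 min; less 30 min break → 8 h 6 min
Fri: 08:13–16:31 = 8 h 18 min; less 30 min break → 7 h 48 min
Sat: 07:53–17:31 = 9 h 38 min; less 30 min break → 9 h 8 min
Total: 7 h 54 min + 3 h 34 min + 9 h 24 min + 8 h 6 min + 7 h 48 min + 9 h 8 min = 45 h 54 min.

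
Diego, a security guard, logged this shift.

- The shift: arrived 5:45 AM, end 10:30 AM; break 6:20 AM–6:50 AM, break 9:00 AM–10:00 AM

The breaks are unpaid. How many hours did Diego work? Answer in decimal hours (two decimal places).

3.25 hours

The shift: 5:45 AM–10:30 AM = 4 h 45 min; less 90 min break → 3 h 15 min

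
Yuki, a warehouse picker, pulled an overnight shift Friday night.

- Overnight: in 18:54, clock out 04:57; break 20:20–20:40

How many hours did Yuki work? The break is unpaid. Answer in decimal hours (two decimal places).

9.72 hours

Overnight: 18:54 → midnight = 5 h 6 min; midnight → 04:57 = 4 h 57 min; span 10 h 3 min; less 20 min break → 9 h 43 min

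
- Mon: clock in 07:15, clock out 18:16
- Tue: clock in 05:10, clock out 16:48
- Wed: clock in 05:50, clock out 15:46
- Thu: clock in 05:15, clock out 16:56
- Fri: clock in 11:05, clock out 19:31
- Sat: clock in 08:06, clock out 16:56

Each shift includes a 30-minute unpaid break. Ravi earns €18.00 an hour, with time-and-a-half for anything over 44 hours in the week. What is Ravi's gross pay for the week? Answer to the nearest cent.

Mon: 07:15–18:16 = 11 h 1 min; less 30 min break → 10 h 31 min
Tue: 05:10–16:48 = 11 h 38 min; less 30 min break → 11 h 8 min
Wed: 05:50–15:46 = 9 h 56 min; less 30 min break → 9 h 26 min
Thu: 05:15–16:56 = 11 h 41 min; less 30 min break → 11 h 11 min
Fri: 11:05–19:31 = 8 h 26 min; less 30 min break → 7 h 56 min
Sat: 08:06–16:56 = 8 h 50 min; less 30 min break → 8 h 20 min
Total worked: 58 h 32 min = 3512 min.
Regular 44 h 0 min = 2640 min at €18.00/h; overtime 14 h 32 min = 872 min at €27.00/h.
Pay = (2640 × €18.00 + 872 × €27.00) ÷ 60 = €1184.40.

€1184.40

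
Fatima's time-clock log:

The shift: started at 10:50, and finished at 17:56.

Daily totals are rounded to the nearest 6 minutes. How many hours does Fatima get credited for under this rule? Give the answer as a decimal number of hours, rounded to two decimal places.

The shift: 10:50–17:56 = 7 h 6 min → rounds to 7 h 6 min

7.10 hours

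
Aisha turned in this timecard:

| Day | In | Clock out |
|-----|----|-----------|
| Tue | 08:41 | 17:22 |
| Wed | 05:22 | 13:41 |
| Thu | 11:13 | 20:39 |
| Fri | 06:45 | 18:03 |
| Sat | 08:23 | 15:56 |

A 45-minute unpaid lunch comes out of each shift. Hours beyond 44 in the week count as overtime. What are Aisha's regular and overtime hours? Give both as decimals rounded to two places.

Tue: 08:41–17:22 = 8 h 41 min; less 45 min break → 7 h 56 min
Wed: 05:22–13:41 = 8 h 19 min; less 45 min break → 7 h 34 min
Thu: 11:13–20:39 = 9 h 26 min; less 45 min break → 8 h 41 min
Fri: 06:45–18:03 = 11 h 18 min; less 45 min break → 10 h 33 min
Sat: 08:23–15:56 = 7 h 33 min; less 45 min break → 6 h 48 min
Total worked: 41 h 32 min = 41.53 h.
Threshold 44 h → overtime 0 h 0 min, regular 41 h 32 min.

Regular 41.53 hours, overtime 0.00 hours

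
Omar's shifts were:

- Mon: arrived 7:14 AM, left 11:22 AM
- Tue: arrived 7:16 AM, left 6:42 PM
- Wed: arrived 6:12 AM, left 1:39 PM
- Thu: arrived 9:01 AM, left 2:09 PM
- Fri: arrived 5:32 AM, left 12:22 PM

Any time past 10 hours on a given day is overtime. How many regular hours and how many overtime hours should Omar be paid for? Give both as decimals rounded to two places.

Regular 33.55 hours, overtime 1.43 hours

Mon: 7:14 AM–11:22 AM = 4 h 8 min
Tue: 7:16 AM–6:42 PM = 11 h 26 min
Wed: 6:12 AM–1:39 PM = 7 h 27 min
Thu: 9:01 AM–2:09 PM = 5 h 8 min
Fri: 5:32 AM–12:22 PM = 6 h 50 min
Mon reg 4 h 8 min / OT 0 h 0 min; Tue reg 10 h 0 min / OT 1 h 26 min; Wed reg 7 h 27 min / OT 0 h 0 min; Thu reg 5 h 8 min / OT 0 h 0 min; Fri reg 6 h 50 min / OT 0 h 0 min.
Totals: regular 33 h 33 min, overtime 1 h 26 min.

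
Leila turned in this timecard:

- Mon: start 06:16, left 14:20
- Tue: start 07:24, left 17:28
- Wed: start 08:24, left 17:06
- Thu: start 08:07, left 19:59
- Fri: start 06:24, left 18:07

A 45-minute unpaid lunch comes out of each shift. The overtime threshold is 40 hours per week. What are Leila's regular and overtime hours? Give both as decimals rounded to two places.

Mon: 06:16–14:20 = 8 h 4 min; less 45 min break → 7 h 19 min
Tue: 07:24–17:28 = 10 h 4 min; less 45 min break → 9 h 19 min
Wed: 08:24–17:06 = 8 h 42 min; less 45 min break → 7 h 57 min
Thu: 08:07–19:59 = 11 h 52 min; less 45 min break → 11 h 7 min
Fri: 06:24–18:07 = 11 h 43 min; less 45 min break → 10 h 58 min
Total worked: 46 h 40 min = 46.67 h.
Threshold 40 h → overtime 6 h 40 min, regular 40 h 0 min.

Regular 40.00 hours, overtime 6.67 hours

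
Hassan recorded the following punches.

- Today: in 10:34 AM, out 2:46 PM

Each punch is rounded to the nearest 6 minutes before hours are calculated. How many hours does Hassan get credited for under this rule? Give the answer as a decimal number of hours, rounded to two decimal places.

Today: in 10:34 AM→10:36 AM, out 2:46 PM→2:48 PM; 4 h 12 min

4.20 hours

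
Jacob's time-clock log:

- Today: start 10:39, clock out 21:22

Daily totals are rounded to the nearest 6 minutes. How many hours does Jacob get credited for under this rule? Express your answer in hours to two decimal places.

Today: 10:39–21:22 = 10 h 43 min → rounds to 10 h 42 min

10.70 hours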